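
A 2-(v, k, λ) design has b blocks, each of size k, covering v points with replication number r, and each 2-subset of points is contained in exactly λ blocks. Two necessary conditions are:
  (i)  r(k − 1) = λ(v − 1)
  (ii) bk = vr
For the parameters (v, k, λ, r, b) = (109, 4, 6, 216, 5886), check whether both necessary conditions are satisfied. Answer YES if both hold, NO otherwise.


Condition (i): r(k − 1) = 216·3 = 648; λ(v − 1) = 6·108 = 648. Match? YES.
Condition (ii): bk = 5886·4 = 23544; vr = 109·216 = 23544. Match? YES.
Both conditions hold? YES.

YES


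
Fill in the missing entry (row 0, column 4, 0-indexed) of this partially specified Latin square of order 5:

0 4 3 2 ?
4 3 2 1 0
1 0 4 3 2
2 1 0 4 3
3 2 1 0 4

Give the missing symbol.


Row 0 contains symbols [0, 2, 3, 4] — missing [1].
Column 4 contains symbols [0, 2, 3, 4] — missing [1].
The missing symbol must appear in both missing sets; intersection = [1].
Therefore the hidden value is 1.

Missing value = 1.


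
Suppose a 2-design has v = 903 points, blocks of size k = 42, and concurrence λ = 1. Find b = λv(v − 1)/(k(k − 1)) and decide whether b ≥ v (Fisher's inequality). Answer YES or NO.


b = λv(v − 1)/(k(k − 1)) = 1·903·902/(42·41) = 814506/1722 = 473.
Compare with v = 903: b < v, so Fisher's inequality fails.

NO


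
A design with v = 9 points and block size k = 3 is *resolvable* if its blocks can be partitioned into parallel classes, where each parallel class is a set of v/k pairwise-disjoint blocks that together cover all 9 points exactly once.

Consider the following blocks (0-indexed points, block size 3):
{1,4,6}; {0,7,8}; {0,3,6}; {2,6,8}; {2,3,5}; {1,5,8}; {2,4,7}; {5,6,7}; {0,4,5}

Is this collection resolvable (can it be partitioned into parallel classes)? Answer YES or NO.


v = 9, block size k = 3, number of blocks = 9.
For resolvability, blocks must partition into parallel classes of size v/k = 3.
Total blocks must therefore be a multiple of 3: 9 = 3·3 + 0 ⇒ divisible ✓.
Consider block {2,6,8}. The only other block(s) in the collection disjoint from it are {0,4,5} — just 1 block(s). Any parallel class containing {2,6,8} would need 2 other blocks each disjoint from it, so no parallel class of size 3 can contain {2,6,8}.
Since every block must belong to some parallel class in a resolution, the collection cannot be partitioned into parallel classes.
Resolvable? NO.

NO


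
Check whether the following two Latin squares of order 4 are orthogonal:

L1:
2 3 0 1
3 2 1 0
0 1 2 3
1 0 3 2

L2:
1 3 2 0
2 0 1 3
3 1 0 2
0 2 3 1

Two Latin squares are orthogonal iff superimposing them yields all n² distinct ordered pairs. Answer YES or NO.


Form the n² = 16 superimposed pairs (L1[i][j], L2[i][j]), row by row (rows and columns indexed from 0):
row 0: (2,1) (3,3) (0,2) (1,0)
row 1: (3,2) (2,0) (1,1) (0,3)
row 2: (0,3) (1,1) (2,0) (3,2)
row 3: (1,0) (0,2) (3,3) (2,1)
Orthogonality requires all 16 pairs distinct.
But the pair (0,3) repeats: cell (1,3) has L1 = 0, L2 = 3, and cell (2,0) has L1 = 0, L2 = 3.
A repeated pair means some other pair never occurs (only 8 distinct pairs out of 16), so the squares are not orthogonal.
Conclusion: NO.

NO


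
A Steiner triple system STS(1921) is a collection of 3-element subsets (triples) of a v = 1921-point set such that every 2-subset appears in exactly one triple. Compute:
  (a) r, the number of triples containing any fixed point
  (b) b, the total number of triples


An STS(v) is a 2-(v, 3, 1) BIBD: block size k = 3, λ = 1.
Replication: r(k − 1) = λ(v − 1) ⇒ r·2 = 1921 − 1 = 1920 ⇒ r = 960.
Block count: bk = vr ⇒ b·3 = 1921·960 = 1844160 ⇒ b = 614720.
(Check via b = v(v − 1)/6 = 1921·1920/6 = 3688320/6 = 614720.)

r = 960, b = 614720.


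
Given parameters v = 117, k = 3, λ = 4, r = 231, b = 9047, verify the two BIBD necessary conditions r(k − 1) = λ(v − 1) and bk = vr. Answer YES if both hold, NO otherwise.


Condition (i): r(k − 1) = 231·2 = 462; λ(v − 1) = 4·116 = 464. Match? NO.
Condition (ii): bk = 9047·3 = 27141; vr = 117·231 = 27027. Match? NO.
Both conditions hold? NO.

NO


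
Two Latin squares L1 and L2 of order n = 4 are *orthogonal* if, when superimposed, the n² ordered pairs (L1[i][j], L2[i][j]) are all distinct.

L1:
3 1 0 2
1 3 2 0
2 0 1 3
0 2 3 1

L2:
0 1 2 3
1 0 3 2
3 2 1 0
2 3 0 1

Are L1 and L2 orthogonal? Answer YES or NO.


Form the n² = 16 superimposed pairs (L1[i][j], L2[i][j]), row by row (rows and columns indexed from 0):
row 0: (3,0) (1,1) (0,2) (2,3)
row 1: (1,1) (3,0) (2,3) (0,2)
row 2: (2,3) (0,2) (1,1) (3,0)
row 3: (0,2) (2,3) (3,0) (1,1)
Orthogonality requires all 16 pairs distinct.
But the pair (1,1) repeats: cell (0,1) has L1 = 1, L2 = 1, and cell (1,0) has L1 = 1, L2 = 1.
A repeated pair means some other pair never occurs (only 4 distinct pairs out of 16), so the squares are not orthogonal.
Conclusion: NO.

NO


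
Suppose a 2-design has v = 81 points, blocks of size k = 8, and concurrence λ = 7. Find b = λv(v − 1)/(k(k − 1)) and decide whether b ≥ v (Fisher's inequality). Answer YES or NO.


r = λ(v − 1)/(k − 1) = 7·80/7 = 80.
b = vr/k = 81·80/8 = 810.
Fisher's inequality: b ≥ v ⇔ 810 ≥ 81? YES.

YES


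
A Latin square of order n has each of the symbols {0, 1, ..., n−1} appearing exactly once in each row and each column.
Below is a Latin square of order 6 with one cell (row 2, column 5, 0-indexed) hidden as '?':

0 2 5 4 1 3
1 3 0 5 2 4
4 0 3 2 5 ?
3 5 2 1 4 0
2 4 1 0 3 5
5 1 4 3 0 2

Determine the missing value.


Row 2 contains symbols [0, 2, 3, 4, 5] — missing [1].
Column 5 contains symbols [0, 2, 3, 4, 5] — missing [1].
The missing symbol must appear in both missing sets; intersection = [1].
Therefore the hidden value is 1.

Missing value = 1.


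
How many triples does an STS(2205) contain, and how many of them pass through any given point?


An STS(v) is a 2-(v, 3, 1) BIBD: block size k = 3, λ = 1.
Replication: r(k − 1) = λ(v − 1) ⇒ r·2 = 2205 − 1 = 2204 ⇒ r = 1102.
Block count: b = v(v − 1)/6 = 2205·2204/6 = 4859820/6 = 809970.

r = 1102, b = 809970.


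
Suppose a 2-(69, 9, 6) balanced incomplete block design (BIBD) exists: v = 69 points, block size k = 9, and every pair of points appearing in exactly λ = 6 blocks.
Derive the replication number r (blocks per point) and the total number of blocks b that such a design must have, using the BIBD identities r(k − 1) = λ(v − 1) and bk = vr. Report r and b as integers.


Any 2-(v, k, λ) BIBD satisfies two necessary conditions:
  (i)  Each point sits in r blocks, and counting incidences through any fixed point gives r(k − 1) = λ(v − 1), so r = λ(v − 1)/(k − 1).
  (ii) Total incidences bk = vr, so b = vr/k.
Step 1: r = λ(v − 1)/(k − 1) = 6·(69 − 1)/(9 − 1) = 6·68/8 = 408/8 = 51.
Step 2: b = vr/k = 69·51/9 = 3519/9 = 391.
Check integrality: r = 51 ∈ Z ✓, b = 391 ∈ Z ✓.
(These identities are necessary conditions: they determine r and b for any design with these parameters, but do not by themselves prove that one exists.)

r = 51, b = 391.


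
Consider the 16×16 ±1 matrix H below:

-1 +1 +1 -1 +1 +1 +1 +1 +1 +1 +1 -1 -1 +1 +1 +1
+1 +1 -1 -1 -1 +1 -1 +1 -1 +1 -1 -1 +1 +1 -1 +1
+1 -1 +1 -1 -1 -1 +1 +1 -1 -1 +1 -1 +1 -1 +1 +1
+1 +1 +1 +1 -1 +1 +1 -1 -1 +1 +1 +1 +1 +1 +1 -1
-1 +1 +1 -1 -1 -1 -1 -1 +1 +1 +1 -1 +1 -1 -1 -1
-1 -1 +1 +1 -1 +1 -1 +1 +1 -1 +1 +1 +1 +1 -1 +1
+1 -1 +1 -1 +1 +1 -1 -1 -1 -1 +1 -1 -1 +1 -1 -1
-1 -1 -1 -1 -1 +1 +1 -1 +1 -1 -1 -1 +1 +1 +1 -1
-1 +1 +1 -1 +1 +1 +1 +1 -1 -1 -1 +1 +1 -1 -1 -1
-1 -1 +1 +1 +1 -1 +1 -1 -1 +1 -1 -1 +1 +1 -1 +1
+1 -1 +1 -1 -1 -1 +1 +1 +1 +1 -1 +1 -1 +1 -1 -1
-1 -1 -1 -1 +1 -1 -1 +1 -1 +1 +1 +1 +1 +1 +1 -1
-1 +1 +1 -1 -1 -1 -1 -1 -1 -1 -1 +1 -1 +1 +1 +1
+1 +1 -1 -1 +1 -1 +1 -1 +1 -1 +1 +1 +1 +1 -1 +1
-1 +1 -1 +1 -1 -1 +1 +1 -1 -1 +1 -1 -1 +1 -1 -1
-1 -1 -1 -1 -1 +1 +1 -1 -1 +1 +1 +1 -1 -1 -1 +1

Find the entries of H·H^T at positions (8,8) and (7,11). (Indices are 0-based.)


Row 7 of H: [-1, -1, -1, -1, -1, 1, 1, -1, 1, -1, -1, -1, 1, 1, 1, -1].
Row 8 of H: [-1, 1, 1, -1, 1, 1, 1, 1, -1, -1, -1, 1, 1, -1, -1, -1].
Row 11 of H: [-1, -1, -1, -1, 1, -1, -1, 1, -1, 1, 1, 1, 1, 1, 1, -1].
(H·H^T)[8][8] = Σ_j H[8][j]·H[8][j] = (-1)² + (1)² + (1)² + (-1)² + (1)² + (1)² + (1)² + (1)² + (-1)² + (-1)² + (-1)² + (1)² + (1)² + (-1)² + (-1)² + (-1)² = 1 + 1 + 1 + 1 + 1 + 1 + 1 + 1 + 1 + 1 + 1 + 1 + 1 + 1 + 1 + 1 = 16.
(H·H^T)[7][11] = Σ_j H[7][j]·H[11][j] = (-1)·(-1) + (-1)·(-1) + (-1)·(-1) + (-1)·(-1) + (-1)·(1) + (1)·(-1) + (1)·(-1) + (-1)·(1) + (1)·(-1) + (-1)·(1) + (-1)·(1) + (-1)·(1) + (1)·(1) + (1)·(1) + (1)·(1) + (-1)·(-1) = 1 + 1 + 1 + 1 + -1 + -1 + -1 + -1 + -1 + -1 + -1 + -1 + 1 + 1 + 1 + 1 = 0.
So rows 7 and 11 are orthogonal; the diagonal entry equals n = 16.

(8,8) entry = 16; (7,11) entry = 0.


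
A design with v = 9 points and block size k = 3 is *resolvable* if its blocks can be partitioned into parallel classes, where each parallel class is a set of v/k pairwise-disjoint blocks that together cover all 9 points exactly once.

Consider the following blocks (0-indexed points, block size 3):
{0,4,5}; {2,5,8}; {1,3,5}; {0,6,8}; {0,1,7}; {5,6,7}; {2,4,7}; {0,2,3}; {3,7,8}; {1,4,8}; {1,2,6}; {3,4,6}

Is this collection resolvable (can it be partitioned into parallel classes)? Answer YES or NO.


v = 9, block size k = 3, number of blocks = 12.
For resolvability, blocks must partition into parallel classes of size v/k = 3.
Total blocks must therefore be a multiple of 3: 12 = 3·4 + 0 ⇒ divisible ✓.
Greedy packing gives 4 candidate class(es). Each should be a full parallel class (size 3, covers all 9 points).
  Class 1 (3 blocks): {0,4,5}; {3,7,8}; {1,2,6}. Points covered: [0, 1, 2, 3, 4, 5, 6, 7, 8].
  Class 2 (3 blocks): {2,5,8}; {0,1,7}; {3,4,6}. Points covered: [0, 1, 2, 3, 4, 5, 6, 7, 8].
  Class 3 (3 blocks): {1,3,5}; {0,6,8}; {2,4,7}. Points covered: [0, 1, 2, 3, 4, 5, 6, 7, 8].
  Class 4 (3 blocks): {5,6,7}; {0,2,3}; {1,4,8}. Points covered: [0, 1, 2, 3, 4, 5, 6, 7, 8].
All classes full (size 3)? YES. All classes cover every point? YES.
Resolvable? YES.

YES


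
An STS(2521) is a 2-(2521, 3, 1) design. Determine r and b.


An STS(v) is a 2-(v, 3, 1) BIBD: block size k = 3, λ = 1.
Replication: r(k − 1) = λ(v − 1) ⇒ r·2 = 2521 − 1 = 2520 ⇒ r = 1260.
Block count: b = v(v − 1)/6 = 2521·2520/6 = 6352920/6 = 1058820.

r = 1260, b = 1058820.


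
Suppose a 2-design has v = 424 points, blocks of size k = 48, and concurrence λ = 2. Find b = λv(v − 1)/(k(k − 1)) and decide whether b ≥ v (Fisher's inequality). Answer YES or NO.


b = λv(v − 1)/(k(k − 1)) = 2·424·423/(48·47) = 358704/2256 = 159.
Compare with v = 424: b < v, so Fisher's inequality fails.

NO


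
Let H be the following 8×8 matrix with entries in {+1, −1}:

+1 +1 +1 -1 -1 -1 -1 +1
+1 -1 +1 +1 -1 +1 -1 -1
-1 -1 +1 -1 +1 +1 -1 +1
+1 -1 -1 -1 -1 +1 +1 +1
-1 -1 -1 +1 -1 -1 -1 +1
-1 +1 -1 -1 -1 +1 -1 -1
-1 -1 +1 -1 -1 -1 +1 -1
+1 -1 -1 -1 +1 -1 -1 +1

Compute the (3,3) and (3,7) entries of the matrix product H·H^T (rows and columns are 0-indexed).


Row 3 of H: [1, -1, -1, -1, -1, 1, 1, 1].
Row 7 of H: [1, -1, -1, -1, 1, -1, -1, 1].
(H·H^T)[3][3] = Σ_j H[3][j]·H[3][j] = (1)² + (-1)² + (-1)² + (-1)² + (-1)² + (1)² + (1)² + (1)² = 1 + 1 + 1 + 1 + 1 + 1 + 1 + 1 = 8.
(H·H^T)[3][7] = Σ_j H[3][j]·H[7][j] = (1)·(1) + (-1)·(-1) + (-1)·(-1) + (-1)·(-1) + (-1)·(1) + (1)·(-1) + (1)·(-1) + (1)·(1) = 1 + 1 + 1 + 1 + -1 + -1 + -1 + 1 = 2.
Rows 3 and 7 are not orthogonal (dot product = 2 ≠ 0), so H is not a Hadamard matrix.

(3,3) entry = 8; (3,7) entry = 2.


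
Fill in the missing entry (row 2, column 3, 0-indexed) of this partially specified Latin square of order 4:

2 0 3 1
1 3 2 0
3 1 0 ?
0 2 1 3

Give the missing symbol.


Row 2 contains symbols [0, 1, 3] — missing [2].
Column 3 contains symbols [0, 1, 3] — missing [2].
The missing symbol must appear in both missing sets; intersection = [2].
Therefore the hidden value is 2.

Missing value = 2.


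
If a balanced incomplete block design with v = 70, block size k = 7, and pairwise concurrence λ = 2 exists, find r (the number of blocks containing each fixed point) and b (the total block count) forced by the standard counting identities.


Any 2-(v, k, λ) BIBD satisfies two necessary conditions:
  (i)  Each point sits in r blocks, and counting incidences through any fixed point gives r(k − 1) = λ(v − 1), so r = λ(v − 1)/(k − 1).
  (ii) Total incidences bk = vr, so b = vr/k.
Step 1: r = λ(v − 1)/(k − 1) = 2·(70 − 1)/(7 − 1) = 2·69/6 = 138/6 = 23.
Step 2: b = vr/k = 70·23/7 = 1610/7 = 230.
Check integrality: r = 23 ∈ Z ✓, b = 230 ∈ Z ✓.
(These identities are necessary conditions: they determine r and b for any design with these parameters, but do not by themselves prove that one exists.)

r = 23, b = 230.


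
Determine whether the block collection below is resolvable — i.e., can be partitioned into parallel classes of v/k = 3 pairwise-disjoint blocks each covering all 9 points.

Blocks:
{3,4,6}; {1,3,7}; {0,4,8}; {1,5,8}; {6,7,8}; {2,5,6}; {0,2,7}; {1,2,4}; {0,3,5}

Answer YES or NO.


v = 9, block size k = 3, number of blocks = 9.
For resolvability, blocks must partition into parallel classes of size v/k = 3.
Total blocks must therefore be a multiple of 3: 9 = 3·3 + 0 ⇒ divisible ✓.
Greedy packing gives 3 candidate class(es). Each should be a full parallel class (size 3, covers all 9 points).
  Class 1 (3 blocks): {3,4,6}; {1,5,8}; {0,2,7}. Points covered: [0, 1, 2, 3, 4, 5, 6, 7, 8].
  Class 2 (3 blocks): {1,3,7}; {0,4,8}; {2,5,6}. Points covered: [0, 1, 2, 3, 4, 5, 6, 7, 8].
  Class 3 (3 blocks): {6,7,8}; {1,2,4}; {0,3,5}. Points covered: [0, 1, 2, 3, 4, 5, 6, 7, 8].
All classes full (size 3)? YES. All classes cover every point? YES.
Resolvable? YES.

YES


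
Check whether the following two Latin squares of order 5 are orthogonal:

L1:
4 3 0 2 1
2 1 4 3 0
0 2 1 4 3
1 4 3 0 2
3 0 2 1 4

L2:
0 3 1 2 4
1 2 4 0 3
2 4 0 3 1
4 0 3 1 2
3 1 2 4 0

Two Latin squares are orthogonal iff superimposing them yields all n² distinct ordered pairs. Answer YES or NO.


Form the n² = 25 superimposed pairs (L1[i][j], L2[i][j]), row by row (rows and columns indexed from 0):
row 0: (4,0) (3,3) (0,1) (2,2) (1,4)
row 1: (2,1) (1,2) (4,4) (3,0) (0,3)
row 2: (0,2) (2,4) (1,0) (4,3) (3,1)
row 3: (1,4) (4,0) (3,3) (0,1) (2,2)
row 4: (3,3) (0,1) (2,2) (1,4) (4,0)
Orthogonality requires all 25 pairs distinct.
But the pair (1,4) repeats: cell (0,4) has L1 = 1, L2 = 4, and cell (3,0) has L1 = 1, L2 = 4.
A repeated pair means some other pair never occurs (only 15 distinct pairs out of 25), so the squares are not orthogonal.
Conclusion: NO.

NO


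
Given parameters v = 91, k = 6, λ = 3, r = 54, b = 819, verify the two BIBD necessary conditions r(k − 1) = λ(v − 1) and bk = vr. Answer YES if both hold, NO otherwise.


Condition (i): r(k − 1) = 54·5 = 270; λ(v − 1) = 3·90 = 270. Match? YES.
Condition (ii): bk = 819·6 = 4914; vr = 91·54 = 4914. Match? YES.
Both conditions hold? YES.

YES


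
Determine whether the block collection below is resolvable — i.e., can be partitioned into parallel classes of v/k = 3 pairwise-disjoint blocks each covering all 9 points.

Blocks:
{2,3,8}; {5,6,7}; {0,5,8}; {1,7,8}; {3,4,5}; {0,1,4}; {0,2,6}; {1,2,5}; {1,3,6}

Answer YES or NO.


v = 9, block size k = 3, number of blocks = 9.
For resolvability, blocks must partition into parallel classes of size v/k = 3.
Total blocks must therefore be a multiple of 3: 9 = 3·3 + 0 ⇒ divisible ✓.
Consider block {0,5,8}. The only other block(s) in the collection disjoint from it are {1,3,6} — just 1 block(s). Any parallel class containing {0,5,8} would need 2 other blocks each disjoint from it, so no parallel class of size 3 can contain {0,5,8}.
Since every block must belong to some parallel class in a resolution, the collection cannot be partitioned into parallel classes.
Resolvable? NO.

NO


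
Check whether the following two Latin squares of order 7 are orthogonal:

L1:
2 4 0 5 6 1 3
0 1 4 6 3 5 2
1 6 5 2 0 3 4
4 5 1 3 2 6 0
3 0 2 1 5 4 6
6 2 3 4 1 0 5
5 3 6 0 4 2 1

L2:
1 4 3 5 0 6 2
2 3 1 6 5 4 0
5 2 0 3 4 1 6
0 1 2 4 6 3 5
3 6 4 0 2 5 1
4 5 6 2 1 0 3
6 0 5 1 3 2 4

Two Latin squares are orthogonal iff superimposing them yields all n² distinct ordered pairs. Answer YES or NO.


Form the n² = 49 superimposed pairs (L1[i][j], L2[i][j]), row by row (rows and columns indexed from 0):
row 0: (2,1) (4,4) (0,3) (5,5) (6,0) (1,6) (3,2)
row 1: (0,2) (1,3) (4,1) (6,6) (3,5) (5,4) (2,0)
row 2: (1,5) (6,2) (5,0) (2,3) (0,4) (3,1) (4,6)
row 3: (4,0) (5,1) (1,2) (3,4) (2,6) (6,3) (0,5)
row 4: (3,3) (0,6) (2,4) (1,0) (5,2) (4,5) (6,1)
row 5: (6,4) (2,5) (3,6) (4,2) (1,1) (0,0) (5,3)
row 6: (5,6) (3,0) (6,5) (0,1) (4,3) (2,2) (1,4)
Orthogonality requires all 49 pairs distinct.
Check by first coordinate: for each symbol s of L1, list the L2 entries in the n cells where L1 = s; they must all differ.
  L1 = 0: L2 entries (in reading order) 3, 2, 4, 5, 6, 0, 1 — all 7 distinct ✓
  L1 = 1: L2 entries (in reading order) 6, 3, 5, 2, 0, 1, 4 — all 7 distinct ✓
  L1 = 2: L2 entries (in reading order) 1, 0, 3, 6, 4, 5, 2 — all 7 distinct ✓
  L1 = 3: L2 entries (in reading order) 2, 5, 1, 4, 3, 6, 0 — all 7 distinct ✓
  L1 = 4: L2 entries (in reading order) 4, 1, 6, 0, 5, 2, 3 — all 7 distinct ✓
  L1 = 5: L2 entries (in reading order) 5, 4, 0, 1, 2, 3, 6 — all 7 distinct ✓
  L1 = 6: L2 entries (in reading order) 0, 6, 2, 3, 1, 4, 5 — all 7 distinct ✓
Every symbol of L1 meets every symbol of L2 exactly once, so all 49 pairs are distinct (49 of 49).
Conclusion: YES.

YES


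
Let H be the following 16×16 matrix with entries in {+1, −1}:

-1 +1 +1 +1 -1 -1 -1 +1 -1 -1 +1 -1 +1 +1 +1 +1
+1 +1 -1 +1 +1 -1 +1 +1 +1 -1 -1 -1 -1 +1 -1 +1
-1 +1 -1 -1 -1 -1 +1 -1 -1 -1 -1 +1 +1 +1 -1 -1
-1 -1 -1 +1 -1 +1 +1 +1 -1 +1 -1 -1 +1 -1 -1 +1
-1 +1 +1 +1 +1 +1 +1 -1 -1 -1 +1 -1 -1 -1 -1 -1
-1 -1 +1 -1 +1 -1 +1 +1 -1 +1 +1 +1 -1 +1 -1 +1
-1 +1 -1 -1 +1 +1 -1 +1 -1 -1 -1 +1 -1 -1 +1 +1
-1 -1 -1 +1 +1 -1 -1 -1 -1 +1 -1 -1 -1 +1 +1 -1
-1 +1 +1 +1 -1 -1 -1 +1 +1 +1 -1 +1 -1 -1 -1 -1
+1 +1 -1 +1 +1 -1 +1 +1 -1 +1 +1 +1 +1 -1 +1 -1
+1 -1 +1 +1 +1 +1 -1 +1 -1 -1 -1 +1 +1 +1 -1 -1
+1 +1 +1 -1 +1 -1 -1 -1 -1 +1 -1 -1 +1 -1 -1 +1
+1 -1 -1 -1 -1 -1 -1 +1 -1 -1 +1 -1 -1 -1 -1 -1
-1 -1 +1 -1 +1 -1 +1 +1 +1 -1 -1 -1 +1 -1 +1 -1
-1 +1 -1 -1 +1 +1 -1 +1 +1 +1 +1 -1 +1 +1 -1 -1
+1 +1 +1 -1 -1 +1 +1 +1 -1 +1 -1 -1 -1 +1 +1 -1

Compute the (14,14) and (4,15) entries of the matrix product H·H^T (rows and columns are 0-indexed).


Row 4 of H: [-1, 1, 1, 1, 1, 1, 1, -1, -1, -1, 1, -1, -1, -1, -1, -1].
Row 14 of H: [-1, 1, -1, -1, 1, 1, -1, 1, 1, 1, 1, -1, 1, 1, -1, -1].
Row 15 of H: [1, 1, 1, -1, -1, 1, 1, 1, -1, 1, -1, -1, -1, 1, 1, -1].
(H·H^T)[14][14] = Σ_j H[14][j]·H[14][j] = (-1)² + (1)² + (-1)² + (-1)² + (1)² + (1)² + (-1)² + (1)² + (1)² + (1)² + (1)² + (-1)² + (1)² + (1)² + (-1)² + (-1)² = 1 + 1 + 1 + 1 + 1 + 1 + 1 + 1 + 1 + 1 + 1 + 1 + 1 + 1 + 1 + 1 = 16.
(H·H^T)[4][15] = Σ_j H[4][j]·H[15][j] = (-1)·(1) + (1)·(1) + (1)·(1) + (1)·(-1) + (1)·(-1) + (1)·(1) + (1)·(1) + (-1)·(1) + (-1)·(-1) + (-1)·(1) + (1)·(-1) + (-1)·(-1) + (-1)·(-1) + (-1)·(1) + (-1)·(1) + (-1)·(-1) = -1 + 1 + 1 + -1 + -1 + 1 + 1 + -1 + 1 + -1 + -1 + 1 + 1 + -1 + -1 + 1 = 0.
So rows 4 and 15 are orthogonal; the diagonal entry equals n = 16.

(14,14) entry = 16; (4,15) entry = 0.


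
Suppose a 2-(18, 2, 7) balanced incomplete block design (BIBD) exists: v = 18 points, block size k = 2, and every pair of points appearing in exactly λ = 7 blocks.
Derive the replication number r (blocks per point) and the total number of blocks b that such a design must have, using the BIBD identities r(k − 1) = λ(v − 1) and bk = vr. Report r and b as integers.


Any 2-(v, k, λ) BIBD satisfies two necessary conditions:
  (i)  Each point sits in r blocks, and counting incidences through any fixed point gives r(k − 1) = λ(v − 1), so r = λ(v − 1)/(k − 1).
  (ii) Total incidences bk = vr, so b = vr/k.
Step 1: r = λ(v − 1)/(k − 1) = 7·(18 − 1)/(2 − 1) = 7·17/1 = 119/1 = 119.
Step 2: b = vr/k = 18·119/2 = 2142/2 = 1071.
Check integrality: r = 119 ∈ Z ✓, b = 1071 ∈ Z ✓.
(These identities are necessary conditions: they determine r and b for any design with these parameters, but do not by themselves prove that one exists.)

r = 119, b = 1071.


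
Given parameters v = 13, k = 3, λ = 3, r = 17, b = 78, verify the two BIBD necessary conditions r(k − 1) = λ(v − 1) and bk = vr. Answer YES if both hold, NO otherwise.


Condition (i): r(k − 1) = 17·2 = 34; λ(v − 1) = 3·12 = 36. Match? NO.
Condition (ii): bk = 78·3 = 234; vr = 13·17 = 221. Match? NO.
Both conditions hold? NO.

NO


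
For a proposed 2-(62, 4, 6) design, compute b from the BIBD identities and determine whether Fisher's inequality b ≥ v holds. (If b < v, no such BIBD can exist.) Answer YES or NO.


b = λv(v − 1)/(k(k − 1)) = 6·62·61/(4·3) = 22692/12 = 1891.
Compare with v = 62: b ≥ v, so Fisher's inequality holds.

YES


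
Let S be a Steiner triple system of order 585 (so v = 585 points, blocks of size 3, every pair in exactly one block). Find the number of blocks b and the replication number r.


An STS(v) is a 2-(v, 3, 1) BIBD: block size k = 3, λ = 1.
Replication: r(k − 1) = λ(v − 1) ⇒ r·2 = 585 − 1 = 584 ⇒ r = 292.
Block count: bk = vr ⇒ b·3 = 585·292 = 170820 ⇒ b = 56940.

r = 292, b = 56940.


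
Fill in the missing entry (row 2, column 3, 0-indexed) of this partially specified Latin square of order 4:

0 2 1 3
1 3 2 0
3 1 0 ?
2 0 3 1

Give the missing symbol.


Row 2 contains symbols [0, 1, 3] — missing [2].
Column 3 contains symbols [0, 1, 3] — missing [2].
The missing symbol must appear in both missing sets; intersection = [2].
Therefore the hidden value is 2.

Missing value = 2.


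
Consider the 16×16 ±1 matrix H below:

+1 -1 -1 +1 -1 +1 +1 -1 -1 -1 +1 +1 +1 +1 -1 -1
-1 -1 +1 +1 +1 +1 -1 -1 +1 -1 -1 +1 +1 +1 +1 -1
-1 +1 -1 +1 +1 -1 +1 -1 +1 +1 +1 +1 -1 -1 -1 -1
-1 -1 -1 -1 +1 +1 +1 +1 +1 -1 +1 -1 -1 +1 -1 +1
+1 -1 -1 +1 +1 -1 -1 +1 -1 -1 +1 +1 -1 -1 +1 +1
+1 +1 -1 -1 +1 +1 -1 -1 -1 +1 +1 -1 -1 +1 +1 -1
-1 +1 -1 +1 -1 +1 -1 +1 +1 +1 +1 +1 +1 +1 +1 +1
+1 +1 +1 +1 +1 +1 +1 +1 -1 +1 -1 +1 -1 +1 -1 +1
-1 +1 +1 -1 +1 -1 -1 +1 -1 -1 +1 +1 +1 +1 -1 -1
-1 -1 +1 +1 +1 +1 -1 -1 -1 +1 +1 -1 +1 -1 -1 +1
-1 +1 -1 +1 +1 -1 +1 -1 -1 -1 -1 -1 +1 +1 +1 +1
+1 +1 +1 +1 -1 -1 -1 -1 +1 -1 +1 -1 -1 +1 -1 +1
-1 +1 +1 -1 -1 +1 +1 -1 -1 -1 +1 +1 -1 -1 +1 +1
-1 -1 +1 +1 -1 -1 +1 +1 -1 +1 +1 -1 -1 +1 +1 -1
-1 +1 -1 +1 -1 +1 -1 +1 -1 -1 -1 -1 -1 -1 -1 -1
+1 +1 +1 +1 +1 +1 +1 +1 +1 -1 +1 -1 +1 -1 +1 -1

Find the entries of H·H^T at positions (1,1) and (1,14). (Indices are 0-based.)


Row 1 of H: [-1, -1, 1, 1, 1, 1, -1, -1, 1, -1, -1, 1, 1, 1, 1, -1].
Row 14 of H: [-1, 1, -1, 1, -1, 1, -1, 1, -1, -1, -1, -1, -1, -1, -1, -1].
(H·H^T)[1][1] = Σ_j H[1][j]·H[1][j] = (-1)² + (-1)² + (1)² + (1)² + (1)² + (1)² + (-1)² + (-1)² + (1)² + (-1)² + (-1)² + (1)² + (1)² + (1)² + (1)² + (-1)² = 1 + 1 + 1 + 1 + 1 + 1 + 1 + 1 + 1 + 1 + 1 + 1 + 1 + 1 + 1 + 1 = 16.
(H·H^T)[1][14] = Σ_j H[1][j]·H[14][j] = (-1)·(-1) + (-1)·(1) + (1)·(-1) + (1)·(1) + (1)·(-1) + (1)·(1) + (-1)·(-1) + (-1)·(1) + (1)·(-1) + (-1)·(-1) + (-1)·(-1) + (1)·(-1) + (1)·(-1) + (1)·(-1) + (1)·(-1) + (-1)·(-1) = 1 + -1 + -1 + 1 + -1 + 1 + 1 + -1 + -1 + 1 + 1 + -1 + -1 + -1 + -1 + 1 = -2.
Rows 1 and 14 are not orthogonal (dot product = -2 ≠ 0), so H is not a Hadamard matrix.

(1,1) entry = 16; (1,14) entry = -2.


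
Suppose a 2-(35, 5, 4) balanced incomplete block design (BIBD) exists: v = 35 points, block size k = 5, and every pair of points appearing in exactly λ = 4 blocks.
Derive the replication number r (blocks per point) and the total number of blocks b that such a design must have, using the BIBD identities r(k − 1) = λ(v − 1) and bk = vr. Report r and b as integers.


Any 2-(v, k, λ) BIBD satisfies two necessary conditions:
  (i)  Each point sits in r blocks, and counting incidences through any fixed point gives r(k − 1) = λ(v − 1), so r = λ(v − 1)/(k − 1).
  (ii) Total incidences bk = vr, so b = vr/k.
Step 1: r = λ(v − 1)/(k − 1) = 4·(35 − 1)/(5 − 1) = 4·34/4 = 136/4 = 34.
Step 2: b = vr/k = 35·34/5 = 1190/5 = 238.
Check integrality: r = 34 ∈ Z ✓, b = 238 ∈ Z ✓.
(These identities are necessary conditions: they determine r and b for any design with these parameters, but do not by themselves prove that one exists.)

r = 34, b = 238.


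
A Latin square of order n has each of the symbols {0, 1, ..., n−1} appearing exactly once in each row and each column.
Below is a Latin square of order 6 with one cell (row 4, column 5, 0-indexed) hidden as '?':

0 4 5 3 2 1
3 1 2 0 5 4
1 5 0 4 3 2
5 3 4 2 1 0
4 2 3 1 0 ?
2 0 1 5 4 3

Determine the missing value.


Row 4 contains symbols [0, 1, 2, 3, 4] — missing [5].
Column 5 contains symbols [0, 1, 2, 3, 4] — missing [5].
The missing symbol must appear in both missing sets; intersection = [5].
Therefore the hidden value is 5.

Missing value = 5.


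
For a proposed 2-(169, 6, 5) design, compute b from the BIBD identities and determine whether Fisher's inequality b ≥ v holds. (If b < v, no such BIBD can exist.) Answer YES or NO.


b = λv(v − 1)/(k(k − 1)) = 5·169·168/(6·5) = 141960/30 = 4732.
Compare with v = 169: b ≥ v, so Fisher's inequality holds.

YES


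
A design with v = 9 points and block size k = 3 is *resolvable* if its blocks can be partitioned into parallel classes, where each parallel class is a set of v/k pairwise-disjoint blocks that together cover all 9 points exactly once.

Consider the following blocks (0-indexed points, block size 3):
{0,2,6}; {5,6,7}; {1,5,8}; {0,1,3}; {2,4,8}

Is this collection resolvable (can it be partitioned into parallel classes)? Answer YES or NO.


v = 9, block size k = 3, number of blocks = 5.
For resolvability, blocks must partition into parallel classes of size v/k = 3.
Total blocks must therefore be a multiple of 3: 5 = 3·1 + 2 ⇒ not divisible ✗.
Resolvable? NO.

NO


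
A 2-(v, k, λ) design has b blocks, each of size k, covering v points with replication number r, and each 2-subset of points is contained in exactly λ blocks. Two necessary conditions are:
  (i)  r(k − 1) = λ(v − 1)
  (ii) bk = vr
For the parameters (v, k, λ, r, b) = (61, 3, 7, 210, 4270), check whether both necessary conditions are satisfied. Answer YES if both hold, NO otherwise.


Condition (i): r(k − 1) = 210·2 = 420; λ(v − 1) = 7·60 = 420. Match? YES.
Condition (ii): bk = 4270·3 = 12810; vr = 61·210 = 12810. Match? YES.
Both conditions hold? YES.

YES


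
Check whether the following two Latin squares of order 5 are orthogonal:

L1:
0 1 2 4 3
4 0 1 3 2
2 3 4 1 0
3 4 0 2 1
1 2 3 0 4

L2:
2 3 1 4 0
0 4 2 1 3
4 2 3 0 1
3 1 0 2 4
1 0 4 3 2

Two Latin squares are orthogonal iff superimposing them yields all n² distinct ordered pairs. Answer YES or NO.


Form the n² = 25 superimposed pairs (L1[i][j], L2[i][j]), row by row (rows and columns indexed from 0):
row 0: (0,2) (1,3) (2,1) (4,4) (3,0)
row 1: (4,0) (0,4) (1,2) (3,1) (2,3)
row 2: (2,4) (3,2) (4,3) (1,0) (0,1)
row 3: (3,3) (4,1) (0,0) (2,2) (1,4)
row 4: (1,1) (2,0) (3,4) (0,3) (4,2)
Orthogonality requires all 25 pairs distinct.
Check by first coordinate: for each symbol s of L1, list the L2 entries in the n cells where L1 = s; they must all differ.
  L1 = 0: L2 entries (in reading order) 2, 4, 1, 0, 3 — all 5 distinct ✓
  L1 = 1: L2 entries (in reading order) 3, 2, 0, 4, 1 — all 5 distinct ✓
  L1 = 2: L2 entries (in reading order) 1, 3, 4, 2, 0 — all 5 distinct ✓
  L1 = 3: L2 entries (in reading order) 0, 1, 2, 3, 4 — all 5 distinct ✓
  L1 = 4: L2 entries (in reading order) 4, 0, 3, 1, 2 — all 5 distinct ✓
Every symbol of L1 meets every symbol of L2 exactly once, so all 25 pairs are distinct (25 of 25).
Conclusion: YES.

YES


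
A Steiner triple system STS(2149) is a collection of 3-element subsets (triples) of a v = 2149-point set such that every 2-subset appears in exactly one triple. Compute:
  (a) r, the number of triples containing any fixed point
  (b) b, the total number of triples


An STS(v) is a 2-(v, 3, 1) BIBD: block size k = 3, λ = 1.
Replication: r(k − 1) = λ(v − 1) ⇒ r·2 = 2149 − 1 = 2148 ⇒ r = 1074.
Block count: b = v(v − 1)/6 = 2149·2148/6 = 4616052/6 = 769342.

r = 1074, b = 769342.


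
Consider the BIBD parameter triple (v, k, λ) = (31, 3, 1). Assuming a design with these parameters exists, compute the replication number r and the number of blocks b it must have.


Any 2-(v, k, λ) BIBD satisfies two necessary conditions:
  (i)  Each point sits in r blocks, and counting incidences through any fixed point gives r(k − 1) = λ(v − 1), so r = λ(v − 1)/(k − 1).
  (ii) Total incidences bk = vr, so b = vr/k.
Step 1: r = λ(v − 1)/(k − 1) = 1·(31 − 1)/(3 − 1) = 1·30/2 = 30/2 = 15.
Step 2: b = vr/k = 31·15/3 = 465/3 = 155.
Check integrality: r = 15 ∈ Z ✓, b = 155 ∈ Z ✓.
(These identities are necessary conditions: they determine r and b for any design with these parameters, but do not by themselves prove that one exists.)

r = 15, b = 155.


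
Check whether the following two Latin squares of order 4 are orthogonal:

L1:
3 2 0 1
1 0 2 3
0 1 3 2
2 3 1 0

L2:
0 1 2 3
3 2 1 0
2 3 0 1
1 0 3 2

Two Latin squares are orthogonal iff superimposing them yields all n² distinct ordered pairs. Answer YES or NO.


Form the n² = 16 superimposed pairs (L1[i][j], L2[i][j]), row by row (rows and columns indexed from 0):
row 0: (3,0) (2,1) (0,2) (1,3)
row 1: (1,3) (0,2) (2,1) (3,0)
row 2: (0,2) (1,3) (3,0) (2,1)
row 3: (2,1) (3,0) (1,3) (0,2)
Orthogonality requires all 16 pairs distinct.
But the pair (1,3) repeats: cell (0,3) has L1 = 1, L2 = 3, and cell (1,0) has L1 = 1, L2 = 3.
A repeated pair means some other pair never occurs (only 4 distinct pairs out of 16), so the squares are not orthogonal.
Conclusion: NO.

NO


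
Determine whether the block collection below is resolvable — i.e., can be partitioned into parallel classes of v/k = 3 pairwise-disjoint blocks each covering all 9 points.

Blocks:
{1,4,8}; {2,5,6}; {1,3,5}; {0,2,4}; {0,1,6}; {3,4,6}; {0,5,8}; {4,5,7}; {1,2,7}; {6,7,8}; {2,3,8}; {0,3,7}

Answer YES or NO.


v = 9, block size k = 3, number of blocks = 12.
For resolvability, blocks must partition into parallel classes of size v/k = 3.
Total blocks must therefore be a multiple of 3: 12 = 3·4 + 0 ⇒ divisible ✓.
Greedy packing gives 4 candidate class(es). Each should be a full parallel class (size 3, covers all 9 points).
  Class 1 (3 blocks): {1,4,8}; {2,5,6}; {0,3,7}. Points covered: [0, 1, 2, 3, 4, 5, 6, 7, 8].
  Class 2 (3 blocks): {1,3,5}; {0,2,4}; {6,7,8}. Points covered: [0, 1, 2, 3, 4, 5, 6, 7, 8].
  Class 3 (3 blocks): {0,1,6}; {4,5,7}; {2,3,8}. Points covered: [0, 1, 2, 3, 4, 5, 6, 7, 8].
  Class 4 (3 blocks): {3,4,6}; {0,5,8}; {1,2,7}. Points covered: [0, 1, 2, 3, 4, 5, 6, 7, 8].
All classes full (size 3)? YES. All classes cover every point? YES.
Resolvable? YES.

YES


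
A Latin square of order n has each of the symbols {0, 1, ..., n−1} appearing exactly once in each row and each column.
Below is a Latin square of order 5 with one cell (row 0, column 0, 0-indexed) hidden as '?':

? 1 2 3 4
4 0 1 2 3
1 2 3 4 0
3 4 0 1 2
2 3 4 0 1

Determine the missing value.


Row 0 contains symbols [1, 2, 3, 4] — missing [0].
Column 0 contains symbols [1, 2, 3, 4] — missing [0].
The missing symbol must appear in both missing sets; intersection = [0].
Therefore the hidden value is 0.

Missing value = 0.


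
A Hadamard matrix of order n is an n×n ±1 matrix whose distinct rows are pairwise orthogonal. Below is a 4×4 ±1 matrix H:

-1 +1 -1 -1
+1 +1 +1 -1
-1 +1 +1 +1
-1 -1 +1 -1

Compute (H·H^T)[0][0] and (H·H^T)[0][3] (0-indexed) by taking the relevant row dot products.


Row 0 of H: [-1, 1, -1, -1].
Row 3 of H: [-1, -1, 1, -1].
(H·H^T)[0][0] = Σ_j H[0][j]·H[0][j] = (-1)² + (1)² + (-1)² + (-1)² = 1 + 1 + 1 + 1 = 4.
(H·H^T)[0][3] = Σ_j H[0][j]·H[3][j] = (-1)·(-1) + (1)·(-1) + (-1)·(1) + (-1)·(-1) = 1 + -1 + -1 + 1 = 0.
So rows 0 and 3 are orthogonal; the diagonal entry equals n = 4.

(0,0) entry = 4; (0,3) entry = 0.


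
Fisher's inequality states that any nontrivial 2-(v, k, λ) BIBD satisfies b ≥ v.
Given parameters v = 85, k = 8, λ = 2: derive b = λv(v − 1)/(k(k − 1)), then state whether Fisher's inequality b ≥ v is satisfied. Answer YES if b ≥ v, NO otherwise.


b = λv(v − 1)/(k(k − 1)) = 2·85·84/(8·7) = 14280/56 = 255.
Compare with v = 85: b ≥ v, so Fisher's inequality holds.

YES


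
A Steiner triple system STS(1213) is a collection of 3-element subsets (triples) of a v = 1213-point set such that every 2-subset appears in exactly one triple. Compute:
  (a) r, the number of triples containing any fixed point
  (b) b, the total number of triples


An STS(v) is a 2-(v, 3, 1) BIBD: block size k = 3, λ = 1.
Replication: r(k − 1) = λ(v − 1) ⇒ r·2 = 1213 − 1 = 1212 ⇒ r = 606.
Block count: b = v(v − 1)/6 = 1213·1212/6 = 1470156/6 = 245026.

r = 606, b = 245026.


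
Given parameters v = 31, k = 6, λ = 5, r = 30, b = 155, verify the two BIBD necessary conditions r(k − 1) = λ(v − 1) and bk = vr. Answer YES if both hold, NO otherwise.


Condition (i): r(k − 1) = 30·5 = 150; λ(v − 1) = 5·30 = 150. Match? YES.
Condition (ii): bk = 155·6 = 930; vr = 31·30 = 930. Match? YES.
Both conditions hold? YES.

YES


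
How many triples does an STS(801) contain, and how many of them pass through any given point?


An STS(v) is a 2-(v, 3, 1) BIBD: block size k = 3, λ = 1.
Replication: r(k − 1) = λ(v − 1) ⇒ r·2 = 801 − 1 = 800 ⇒ r = 400.
Block count: b = v(v − 1)/6 = 801·800/6 = 640800/6 = 106800.

r = 400, b = 106800.


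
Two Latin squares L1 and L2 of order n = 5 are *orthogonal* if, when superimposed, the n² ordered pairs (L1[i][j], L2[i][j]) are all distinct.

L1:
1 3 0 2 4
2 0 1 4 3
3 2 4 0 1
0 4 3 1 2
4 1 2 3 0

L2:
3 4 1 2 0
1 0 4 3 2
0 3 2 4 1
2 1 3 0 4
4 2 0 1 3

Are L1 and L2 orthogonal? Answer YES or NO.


Form the n² = 25 superimposed pairs (L1[i][j], L2[i][j]), row by row (rows and columns indexed from 0):
row 0: (1,3) (3,4) (0,1) (2,2) (4,0)
row 1: (2,1) (0,0) (1,4) (4,3) (3,2)
row 2: (3,0) (2,3) (4,2) (0,4) (1,1)
row 3: (0,2) (4,1) (3,3) (1,0) (2,4)
row 4: (4,4) (1,2) (2,0) (3,1) (0,3)
Orthogonality requires all 25 pairs distinct.
Check by first coordinate: for each symbol s of L1, list the L2 entries in the n cells where L1 = s; they must all differ.
  L1 = 0: L2 entries (in reading order) 1, 0, 4, 2, 3 — all 5 distinct ✓
  L1 = 1: L2 entries (in reading order) 3, 4, 1, 0, 2 — all 5 distinct ✓
  L1 = 2: L2 entries (in reading order) 2, 1, 3, 4, 0 — all 5 distinct ✓
  L1 = 3: L2 entries (in reading order) 4, 2, 0, 3, 1 — all 5 distinct ✓
  L1 = 4: L2 entries (in reading order) 0, 3, 2, 1, 4 — all 5 distinct ✓
Every symbol of L1 meets every symbol of L2 exactly once, so all 25 pairs are distinct (25 of 25).
Conclusion: YES.

YES


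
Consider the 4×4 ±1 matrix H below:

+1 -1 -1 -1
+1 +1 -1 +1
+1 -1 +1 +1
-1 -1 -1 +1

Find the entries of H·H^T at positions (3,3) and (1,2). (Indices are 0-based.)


Row 1 of H: [1, 1, -1, 1].
Row 2 of H: [1, -1, 1, 1].
Row 3 of H: [-1, -1, -1, 1].
(H·H^T)[3][3] = Σ_j H[3][j]·H[3][j] = (-1)² + (-1)² + (-1)² + (1)² = 1 + 1 + 1 + 1 = 4.
(H·H^T)[1][2] = Σ_j H[1][j]·H[2][j] = (1)·(1) + (1)·(-1) + (-1)·(1) + (1)·(1) = 1 + -1 + -1 + 1 = 0.
So rows 1 and 2 are orthogonal; the diagonal entry equals n = 4.

(3,3) entry = 4; (1,2) entry = 0.


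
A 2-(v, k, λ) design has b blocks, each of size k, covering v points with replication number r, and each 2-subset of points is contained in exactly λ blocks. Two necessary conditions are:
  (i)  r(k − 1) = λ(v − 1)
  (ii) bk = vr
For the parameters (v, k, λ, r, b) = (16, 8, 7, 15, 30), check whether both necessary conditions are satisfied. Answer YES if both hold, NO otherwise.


Condition (i): r(k − 1) = 15·7 = 105; λ(v − 1) = 7·15 = 105. Match? YES.
Condition (ii): bk = 30·8 = 240; vr = 16·15 = 240. Match? YES.
Both conditions hold? YES.

YES


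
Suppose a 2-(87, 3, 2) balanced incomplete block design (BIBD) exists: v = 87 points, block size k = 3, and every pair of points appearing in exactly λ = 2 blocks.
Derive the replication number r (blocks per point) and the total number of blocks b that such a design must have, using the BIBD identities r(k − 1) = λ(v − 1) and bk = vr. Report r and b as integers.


Any 2-(v, k, λ) BIBD satisfies two necessary conditions:
  (i)  Each point sits in r blocks, and counting incidences through any fixed point gives r(k − 1) = λ(v − 1), so r = λ(v − 1)/(k − 1).
  (ii) Total incidences bk = vr, so b = vr/k.
Step 1: r = λ(v − 1)/(k − 1) = 2·(87 − 1)/(3 − 1) = 2·86/2 = 172/2 = 86.
Step 2: b = vr/k = 87·86/3 = 7482/3 = 2494.
Check integrality: r = 86 ∈ Z ✓, b = 2494 ∈ Z ✓.
(These identities are necessary conditions: they determine r and b for any design with these parameters, but do not by themselves prove that one exists.)

r = 86, b = 2494.


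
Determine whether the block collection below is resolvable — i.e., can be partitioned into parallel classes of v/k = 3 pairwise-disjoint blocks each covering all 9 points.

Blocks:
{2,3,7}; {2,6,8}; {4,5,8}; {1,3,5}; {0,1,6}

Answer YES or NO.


v = 9, block size k = 3, number of blocks = 5.
For resolvability, blocks must partition into parallel classes of size v/k = 3.
Total blocks must therefore be a multiple of 3: 5 = 3·1 + 2 ⇒ not divisible ✗.
Resolvable? NO.

NO


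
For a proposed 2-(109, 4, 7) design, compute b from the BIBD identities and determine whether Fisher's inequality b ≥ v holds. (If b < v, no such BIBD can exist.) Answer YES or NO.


r = λ(v − 1)/(k − 1) = 7·108/3 = 252.
b = vr/k = 109·252/4 = 6867.
Fisher's inequality: b ≥ v ⇔ 6867 ≥ 109? YES.

YES


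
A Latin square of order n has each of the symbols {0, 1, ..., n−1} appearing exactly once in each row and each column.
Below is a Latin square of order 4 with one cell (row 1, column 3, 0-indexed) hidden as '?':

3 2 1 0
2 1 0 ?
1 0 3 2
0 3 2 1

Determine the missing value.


Row 1 contains symbols [0, 1, 2] — missing [3].
Column 3 contains symbols [0, 1, 2] — missing [3].
The missing symbol must appear in both missing sets; intersection = [3].
Therefore the hidden value is 3.

Missing value = 3.


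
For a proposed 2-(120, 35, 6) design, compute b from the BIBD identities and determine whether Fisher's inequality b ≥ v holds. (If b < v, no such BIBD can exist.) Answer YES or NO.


b = λv(v − 1)/(k(k − 1)) = 6·120·119/(35·34) = 85680/1190 = 72.
Compare with v = 120: b < v, so Fisher's inequality fails.

NO


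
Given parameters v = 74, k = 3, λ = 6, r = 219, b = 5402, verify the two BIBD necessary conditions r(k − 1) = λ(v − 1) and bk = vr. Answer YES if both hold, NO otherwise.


Condition (i): r(k − 1) = 219·2 = 438; λ(v − 1) = 6·73 = 438. Match? YES.
Condition (ii): bk = 5402·3 = 16206; vr = 74·219 = 16206. Match? YES.
Both conditions hold? YES.

YES


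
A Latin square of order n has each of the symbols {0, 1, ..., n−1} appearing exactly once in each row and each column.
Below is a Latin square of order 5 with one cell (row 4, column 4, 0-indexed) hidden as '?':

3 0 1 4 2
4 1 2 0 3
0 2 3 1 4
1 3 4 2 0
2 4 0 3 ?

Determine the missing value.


Row 4 contains symbols [0, 2, 3, 4] — missing [1].
Column 4 contains symbols [0, 2, 3, 4] — missing [1].
The missing symbol must appear in both missing sets; intersection = [1].
Therefore the hidden value is 1.

Missing value = 1.


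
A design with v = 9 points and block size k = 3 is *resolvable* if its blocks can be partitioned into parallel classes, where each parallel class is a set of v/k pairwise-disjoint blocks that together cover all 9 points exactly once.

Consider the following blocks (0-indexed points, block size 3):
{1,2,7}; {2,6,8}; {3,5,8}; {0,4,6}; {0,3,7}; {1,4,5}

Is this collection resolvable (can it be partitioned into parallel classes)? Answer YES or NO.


v = 9, block size k = 3, number of blocks = 6.
For resolvability, blocks must partition into parallel classes of size v/k = 3.
Total blocks must therefore be a multiple of 3: 6 = 3·2 + 0 ⇒ divisible ✓.
Greedy packing gives 2 candidate class(es). Each should be a full parallel class (size 3, covers all 9 points).
  Class 1 (3 blocks): {1,2,7}; {3,5,8}; {0,4,6}. Points covered: [0, 1, 2, 3, 4, 5, 6, 7, 8].
  Class 2 (3 blocks): {2,6,8}; {0,3,7}; {1,4,5}. Points covered: [0, 1, 2, 3, 4, 5, 6, 7, 8].
All classes full (size 3)? YES. All classes cover every point? YES.
Resolvable? YES.

YES
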